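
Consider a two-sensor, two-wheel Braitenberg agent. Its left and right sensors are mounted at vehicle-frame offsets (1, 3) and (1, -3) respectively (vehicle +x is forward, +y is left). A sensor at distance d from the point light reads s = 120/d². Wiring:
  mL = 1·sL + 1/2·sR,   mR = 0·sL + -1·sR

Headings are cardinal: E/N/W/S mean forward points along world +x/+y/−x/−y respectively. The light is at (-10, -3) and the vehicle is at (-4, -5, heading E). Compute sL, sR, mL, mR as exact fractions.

12/5 60/37 594/185 -60/37

left sensor world pos  = (-3, -2); dL² = 50
right sensor world pos = (-3, -8); dR² = 74
sL = 120/50 = 12/5
sR = 120/74 = 60/37
mL = 1·sL + 1/2·sR = 594/185
mR = 0·sL + -1·sR = -60/37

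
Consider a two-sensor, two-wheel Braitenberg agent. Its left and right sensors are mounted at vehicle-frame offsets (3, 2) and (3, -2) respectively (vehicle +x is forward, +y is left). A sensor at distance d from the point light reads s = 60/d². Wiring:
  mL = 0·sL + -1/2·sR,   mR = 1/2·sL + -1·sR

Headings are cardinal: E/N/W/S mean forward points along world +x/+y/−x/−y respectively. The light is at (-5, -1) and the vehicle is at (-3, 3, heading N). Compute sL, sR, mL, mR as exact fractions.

left sensor world pos  = (-5, 6); dL² = 49
right sensor world pos = (-1, 6); dR² = 65
sL = 60/49 = 60/49
sR = 60/65 = 12/13
mL = 0·sL + -1/2·sR = -6/13
mR = 1/2·sL + -1·sR = -198/637

60/49 12/13 -6/13 -198/637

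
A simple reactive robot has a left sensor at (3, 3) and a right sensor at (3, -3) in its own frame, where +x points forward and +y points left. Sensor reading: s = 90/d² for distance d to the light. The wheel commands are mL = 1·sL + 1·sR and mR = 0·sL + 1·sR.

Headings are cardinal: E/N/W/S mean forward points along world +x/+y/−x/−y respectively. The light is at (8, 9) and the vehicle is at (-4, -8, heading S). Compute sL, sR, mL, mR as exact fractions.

90/481 18/125 19908/60125 18/125

left sensor world pos  = (-1, -11); dL² = 481
right sensor world pos = (-7, -11); dR² = 625
sL = 90/481 = 90/481
sR = 90/625 = 18/125
mL = 1·sL + 1·sR = 19908/60125
mR = 0·sL + 1·sR = 18/125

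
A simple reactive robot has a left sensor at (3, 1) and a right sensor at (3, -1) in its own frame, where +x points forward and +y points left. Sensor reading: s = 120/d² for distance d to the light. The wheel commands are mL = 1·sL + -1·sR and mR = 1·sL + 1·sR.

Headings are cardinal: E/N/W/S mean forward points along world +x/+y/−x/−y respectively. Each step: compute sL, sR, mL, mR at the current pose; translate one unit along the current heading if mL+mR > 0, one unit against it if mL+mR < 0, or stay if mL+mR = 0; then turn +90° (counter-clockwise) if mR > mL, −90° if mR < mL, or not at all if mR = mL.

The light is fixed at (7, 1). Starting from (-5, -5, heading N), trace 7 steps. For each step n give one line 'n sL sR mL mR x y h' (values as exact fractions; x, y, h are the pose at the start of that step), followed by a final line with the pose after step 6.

n=0: pose=(-5,-5,N); sL=60/89, sR=12/13; mL=-288/1157, mR=1848/1157; mL+mR=120/89 → advance +1; mR−mL=24/13 → turn +1·90°
n=1: pose=(-5,-4,W); sL=40/87, sR=120/241; mL=-800/20967, mR=20080/20967; mL+mR=80/87 → advance +1; mR−mL=240/241 → turn +1·90°
n=2: pose=(-6,-4,S); sL=15/26, sR=6/13; mL=3/26, mR=27/26; mL+mR=15/13 → advance +1; mR−mL=12/13 → turn +1·90°
n=3: pose=(-6,-5,E); sL=24/25, sR=120/149; mL=576/3725, mR=6576/3725; mL+mR=48/25 → advance +1; mR−mL=240/149 → turn +1·90°
n=4: pose=(-5,-5,N); sL=60/89, sR=12/13; mL=-288/1157, mR=1848/1157; mL+mR=120/89 → advance +1; mR−mL=24/13 → turn +1·90°
n=5: pose=(-5,-4,W); sL=40/87, sR=120/241; mL=-800/20967, mR=20080/20967; mL+mR=80/87 → advance +1; mR−mL=240/241 → turn +1·90°
n=6: pose=(-6,-4,S); sL=15/26, sR=6/13; mL=3/26, mR=27/26; mL+mR=15/13 → advance +1; mR−mL=12/13 → turn +1·90°

0 60/89 12/13 -288/1157 1848/1157 -5 -5 N
1 40/87 120/241 -800/20967 20080/20967 -5 -4 W
2 15/26 6/13 3/26 27/26 -6 -4 S
3 24/25 120/149 576/3725 6576/3725 -6 -5 E
4 60/89 12/13 -288/1157 1848/1157 -5 -5 N
5 40/87 120/241 -800/20967 20080/20967 -5 -4 W
6 15/26 6/13 3/26 27/26 -6 -4 S
final -6 -5 E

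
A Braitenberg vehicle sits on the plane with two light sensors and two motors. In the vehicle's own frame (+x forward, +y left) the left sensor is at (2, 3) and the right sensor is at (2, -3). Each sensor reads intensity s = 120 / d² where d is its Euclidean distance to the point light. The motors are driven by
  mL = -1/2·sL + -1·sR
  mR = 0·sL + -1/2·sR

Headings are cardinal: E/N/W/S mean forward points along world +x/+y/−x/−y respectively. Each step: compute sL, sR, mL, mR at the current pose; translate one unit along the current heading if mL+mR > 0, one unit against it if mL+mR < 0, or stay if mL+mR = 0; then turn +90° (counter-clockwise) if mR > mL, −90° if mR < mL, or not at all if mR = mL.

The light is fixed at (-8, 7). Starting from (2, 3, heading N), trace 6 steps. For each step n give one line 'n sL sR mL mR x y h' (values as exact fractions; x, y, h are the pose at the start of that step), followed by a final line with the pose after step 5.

0 120/53 120/173 -16740/9169 -60/173 2 3 N
1 15/16 30/17 -1215/544 -15/17 2 2 W
2 24/49 120/113 -7236/5537 -60/113 3 2 S
3 12/17 60/109 -1674/1853 -30/109 3 3 E
4 120/53 120/173 -16740/9169 -60/173 2 3 N
5 15/16 30/17 -1215/544 -15/17 2 2 W
final 3 2 S

n=0: pose=(2,3,N); sL=120/53, sR=120/173; mL=-16740/9169, mR=-60/173; mL+mR=-19920/9169 → advance -1; mR−mL=13560/9169 → turn +1·90°
n=1: pose=(2,2,W); sL=15/16, sR=30/17; mL=-1215/544, mR=-15/17; mL+mR=-1695/544 → advance -1; mR−mL=735/544 → turn +1·90°
n=2: pose=(3,2,S); sL=24/49, sR=120/113; mL=-7236/5537, mR=-60/113; mL+mR=-10176/5537 → advance -1; mR−mL=4296/5537 → turn +1·90°
n=3: pose=(3,3,E); sL=12/17, sR=60/109; mL=-1674/1853, mR=-30/109; mL+mR=-2184/1853 → advance -1; mR−mL=1164/1853 → turn +1·90°
n=4: pose=(2,3,N); sL=120/53, sR=120/173; mL=-16740/9169, mR=-60/173; mL+mR=-19920/9169 → advance -1; mR−mL=13560/9169 → turn +1·90°
n=5: pose=(2,2,W); sL=15/16, sR=30/17; mL=-1215/544, mR=-15/17; mL+mR=-1695/544 → advance -1; mR−mL=735/544 → turn +1·90°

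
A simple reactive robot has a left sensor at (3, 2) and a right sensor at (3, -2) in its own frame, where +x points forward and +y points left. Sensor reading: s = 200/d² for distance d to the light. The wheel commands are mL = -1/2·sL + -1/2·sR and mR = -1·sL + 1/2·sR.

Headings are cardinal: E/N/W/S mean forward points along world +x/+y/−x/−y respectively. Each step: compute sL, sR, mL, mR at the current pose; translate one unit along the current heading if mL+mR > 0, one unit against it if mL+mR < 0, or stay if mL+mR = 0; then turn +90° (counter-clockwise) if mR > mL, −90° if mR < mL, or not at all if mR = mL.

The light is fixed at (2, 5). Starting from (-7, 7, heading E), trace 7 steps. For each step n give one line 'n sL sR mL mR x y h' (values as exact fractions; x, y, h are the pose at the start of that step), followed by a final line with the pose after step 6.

n=0: pose=(-7,7,E); sL=50/13, sR=50/9; mL=-550/117, mR=-125/117; mL+mR=-75/13 → advance -1; mR−mL=425/117 → turn +1·90°
n=1: pose=(-8,7,N); sL=200/169, sR=200/89; mL=-25800/15041, mR=-900/15041; mL+mR=-300/169 → advance -1; mR−mL=24900/15041 → turn +1·90°
n=2: pose=(-8,6,W); sL=20/17, sR=100/89; mL=-1740/1513, mR=-930/1513; mL+mR=-30/17 → advance -1; mR−mL=810/1513 → turn +1·90°
n=3: pose=(-7,6,S); sL=200/53, sR=8/5; mL=-712/265, mR=-788/265; mL+mR=-300/53 → advance -1; mR−mL=-76/265 → turn -1·90°
n=4: pose=(-7,7,W); sL=25/18, sR=5/4; mL=-95/72, mR=-55/72; mL+mR=-25/12 → advance -1; mR−mL=5/9 → turn +1·90°
n=5: pose=(-6,7,S); sL=200/37, sR=200/101; mL=-13800/3737, mR=-16500/3737; mL+mR=-300/37 → advance -1; mR−mL=-2700/3737 → turn -1·90°
n=6: pose=(-6,8,W); sL=100/61, sR=100/73; mL=-6700/4453, mR=-4250/4453; mL+mR=-150/61 → advance -1; mR−mL=2450/4453 → turn +1·90°

0 50/13 50/9 -550/117 -125/117 -7 7 E
1 200/169 200/89 -25800/15041 -900/15041 -8 7 N
2 20/17 100/89 -1740/1513 -930/1513 -8 6 W
3 200/53 8/5 -712/265 -788/265 -7 6 S
4 25/18 5/4 -95/72 -55/72 -7 7 W
5 200/37 200/101 -13800/3737 -16500/3737 -6 7 S
6 100/61 100/73 -6700/4453 -4250/4453 -6 8 W
final -5 8 S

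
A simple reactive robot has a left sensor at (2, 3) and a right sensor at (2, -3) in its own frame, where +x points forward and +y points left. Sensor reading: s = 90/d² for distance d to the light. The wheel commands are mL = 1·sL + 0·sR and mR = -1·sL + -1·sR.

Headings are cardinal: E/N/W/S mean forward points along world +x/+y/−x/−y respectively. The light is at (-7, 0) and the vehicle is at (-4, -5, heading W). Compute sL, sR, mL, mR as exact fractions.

18/13 18 18/13 -252/13

left sensor world pos  = (-6, -8); dL² = 65
right sensor world pos = (-6, -2); dR² = 5
sL = 90/65 = 18/13
sR = 90/5 = 18
mL = 1·sL + 0·sR = 18/13
mR = -1·sL + -1·sR = -252/13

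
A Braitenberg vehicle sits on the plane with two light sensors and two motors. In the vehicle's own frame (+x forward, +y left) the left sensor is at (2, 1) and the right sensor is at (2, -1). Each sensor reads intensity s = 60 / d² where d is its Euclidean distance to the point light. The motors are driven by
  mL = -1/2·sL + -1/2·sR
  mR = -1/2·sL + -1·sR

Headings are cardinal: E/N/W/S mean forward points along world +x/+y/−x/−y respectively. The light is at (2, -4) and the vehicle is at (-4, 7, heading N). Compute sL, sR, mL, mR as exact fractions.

left sensor world pos  = (-5, 9); dL² = 218
right sensor world pos = (-3, 9); dR² = 194
sL = 60/218 = 30/109
sR = 60/194 = 30/97
mL = -1/2·sL + -1/2·sR = -3090/10573
mR = -1/2·sL + -1·sR = -4725/10573

30/109 30/97 -3090/10573 -4725/10573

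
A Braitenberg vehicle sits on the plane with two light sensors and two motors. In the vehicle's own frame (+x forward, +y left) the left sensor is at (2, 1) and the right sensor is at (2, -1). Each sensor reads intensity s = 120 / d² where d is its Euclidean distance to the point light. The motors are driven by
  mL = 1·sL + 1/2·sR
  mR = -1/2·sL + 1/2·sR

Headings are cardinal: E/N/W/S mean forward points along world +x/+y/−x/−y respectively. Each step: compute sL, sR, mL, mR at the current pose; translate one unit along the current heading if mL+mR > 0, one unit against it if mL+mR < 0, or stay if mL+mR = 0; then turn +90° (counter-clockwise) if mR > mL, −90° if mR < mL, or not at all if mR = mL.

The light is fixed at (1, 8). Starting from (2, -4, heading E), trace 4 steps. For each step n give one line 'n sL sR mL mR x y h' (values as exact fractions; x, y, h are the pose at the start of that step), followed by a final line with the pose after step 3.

0 12/13 60/89 1458/1157 -144/1157 2 -4 E
1 24/41 120/197 7188/8077 96/8077 3 -4 S
2 30/49 5/6 605/588 65/588 3 -5 W
3 120/121 24/25 4452/3025 -48/3025 2 -5 N
final 2 -4 E

n=0: pose=(2,-4,E); sL=12/13, sR=60/89; mL=1458/1157, mR=-144/1157; mL+mR=1314/1157 → advance +1; mR−mL=-18/13 → turn -1·90°
n=1: pose=(3,-4,S); sL=24/41, sR=120/197; mL=7188/8077, mR=96/8077; mL+mR=7284/8077 → advance +1; mR−mL=-36/41 → turn -1·90°
n=2: pose=(3,-5,W); sL=30/49, sR=5/6; mL=605/588, mR=65/588; mL+mR=335/294 → advance +1; mR−mL=-45/49 → turn -1·90°
n=3: pose=(2,-5,N); sL=120/121, sR=24/25; mL=4452/3025, mR=-48/3025; mL+mR=4404/3025 → advance +1; mR−mL=-180/121 → turn -1·90°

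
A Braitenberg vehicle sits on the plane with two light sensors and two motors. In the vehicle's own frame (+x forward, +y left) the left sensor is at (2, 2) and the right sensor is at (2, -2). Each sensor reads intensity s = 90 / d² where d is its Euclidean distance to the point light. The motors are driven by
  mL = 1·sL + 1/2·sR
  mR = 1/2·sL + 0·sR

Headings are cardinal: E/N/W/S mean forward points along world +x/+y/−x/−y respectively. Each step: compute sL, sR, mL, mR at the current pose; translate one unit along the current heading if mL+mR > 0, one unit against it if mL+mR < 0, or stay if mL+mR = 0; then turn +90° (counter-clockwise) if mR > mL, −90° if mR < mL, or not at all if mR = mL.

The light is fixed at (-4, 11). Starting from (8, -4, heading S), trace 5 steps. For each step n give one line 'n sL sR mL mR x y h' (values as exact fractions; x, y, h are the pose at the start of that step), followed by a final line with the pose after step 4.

0 18/97 90/389 11367/37733 9/97 8 -4 S
1 45/212 45/148 5715/15688 45/424 8 -5 W
2 90/277 18/73 9063/20221 45/277 7 -5 N
3 45/169 45/229 28215/77402 45/338 7 -4 E
4 18/97 90/389 11367/37733 9/97 8 -4 S
final 8 -5 W

n=0: pose=(8,-4,S); sL=18/97, sR=90/389; mL=11367/37733, mR=9/97; mL+mR=14868/37733 → advance +1; mR−mL=-7866/37733 → turn -1·90°
n=1: pose=(8,-5,W); sL=45/212, sR=45/148; mL=5715/15688, mR=45/424; mL+mR=1845/3922 → advance +1; mR−mL=-2025/7844 → turn -1·90°
n=2: pose=(7,-5,N); sL=90/277, sR=18/73; mL=9063/20221, mR=45/277; mL+mR=12348/20221 → advance +1; mR−mL=-5778/20221 → turn -1·90°
n=3: pose=(7,-4,E); sL=45/169, sR=45/229; mL=28215/77402, mR=45/338; mL+mR=19260/38701 → advance +1; mR−mL=-8955/38701 → turn -1·90°
n=4: pose=(8,-4,S); sL=18/97, sR=90/389; mL=11367/37733, mR=9/97; mL+mR=14868/37733 → advance +1; mR−mL=-7866/37733 → turn -1·90°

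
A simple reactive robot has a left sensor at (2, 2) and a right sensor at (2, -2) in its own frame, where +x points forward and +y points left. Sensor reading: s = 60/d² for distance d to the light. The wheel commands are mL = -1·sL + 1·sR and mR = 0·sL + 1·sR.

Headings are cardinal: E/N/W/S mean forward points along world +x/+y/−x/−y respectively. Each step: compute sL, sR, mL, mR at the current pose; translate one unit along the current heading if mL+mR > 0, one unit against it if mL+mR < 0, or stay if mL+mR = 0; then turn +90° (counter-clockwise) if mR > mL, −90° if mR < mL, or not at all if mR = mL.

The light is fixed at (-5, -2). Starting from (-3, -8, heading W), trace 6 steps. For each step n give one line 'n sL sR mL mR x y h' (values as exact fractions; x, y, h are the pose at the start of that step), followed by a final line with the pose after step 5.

0 15/16 15/4 45/16 15/4 -3 -8 W
1 60/73 12/13 96/949 12/13 -4 -8 S
2 30/17 2/3 -56/51 2/3 -4 -9 E
3 60/29 60/29 0 60/29 -5 -9 N
4 15/17 3 36/17 3 -5 -8 W
5 12/13 60/73 -96/949 60/73 -6 -8 S
final -6 -9 E

n=0: pose=(-3,-8,W); sL=15/16, sR=15/4; mL=45/16, mR=15/4; mL+mR=105/16 → advance +1; mR−mL=15/16 → turn +1·90°
n=1: pose=(-4,-8,S); sL=60/73, sR=12/13; mL=96/949, mR=12/13; mL+mR=972/949 → advance +1; mR−mL=60/73 → turn +1·90°
n=2: pose=(-4,-9,E); sL=30/17, sR=2/3; mL=-56/51, mR=2/3; mL+mR=-22/51 → advance -1; mR−mL=30/17 → turn +1·90°
n=3: pose=(-5,-9,N); sL=60/29, sR=60/29; mL=0, mR=60/29; mL+mR=60/29 → advance +1; mR−mL=60/29 → turn +1·90°
n=4: pose=(-5,-8,W); sL=15/17, sR=3; mL=36/17, mR=3; mL+mR=87/17 → advance +1; mR−mL=15/17 → turn +1·90°
n=5: pose=(-6,-8,S); sL=12/13, sR=60/73; mL=-96/949, mR=60/73; mL+mR=684/949 → advance +1; mR−mL=12/13 → turn +1·90°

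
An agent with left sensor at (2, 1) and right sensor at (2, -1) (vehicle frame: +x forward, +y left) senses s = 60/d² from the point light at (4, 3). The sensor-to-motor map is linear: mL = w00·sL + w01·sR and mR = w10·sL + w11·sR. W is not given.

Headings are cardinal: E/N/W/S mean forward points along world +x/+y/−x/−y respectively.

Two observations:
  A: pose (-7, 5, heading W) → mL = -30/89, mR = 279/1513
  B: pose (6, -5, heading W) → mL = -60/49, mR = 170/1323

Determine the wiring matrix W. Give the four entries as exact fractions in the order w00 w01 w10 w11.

0 -1 1 -1/2

obs A: pose=(-7,5,W) → sL=6/17, sR=30/89, mL=-30/89, mR=279/1513
obs B: pose=(6,-5,W) → sL=20/27, sR=60/49, mL=-60/49, mR=170/1323
sensor matrix S = [[6/17, 30/89], [20/27, 60/49]]; det S = 121760/667233
solve [mL_A; mL_B] = S·[w00; w01] and [mR_A; mR_B] = S·[w10; w11]:
  w00 = 0, w01 = -1, w10 = 1, w11 = -1/2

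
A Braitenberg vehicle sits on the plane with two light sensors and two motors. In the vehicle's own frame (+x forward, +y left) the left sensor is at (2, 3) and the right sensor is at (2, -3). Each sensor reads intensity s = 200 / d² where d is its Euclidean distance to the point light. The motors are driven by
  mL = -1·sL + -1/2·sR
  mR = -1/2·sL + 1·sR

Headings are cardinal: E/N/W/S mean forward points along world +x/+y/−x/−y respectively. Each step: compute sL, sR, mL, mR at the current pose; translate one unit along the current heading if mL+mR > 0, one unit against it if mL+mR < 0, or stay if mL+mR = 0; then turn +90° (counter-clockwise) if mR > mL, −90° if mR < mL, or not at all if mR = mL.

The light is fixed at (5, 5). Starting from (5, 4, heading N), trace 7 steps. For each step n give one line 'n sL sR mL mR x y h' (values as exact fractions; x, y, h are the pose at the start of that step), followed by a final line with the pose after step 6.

0 20 20 -30 10 5 4 N
1 200/29 40 -780/29 1060/29 5 3 W
2 10 25/4 -105/8 5/4 4 3 S
3 40 200/17 -780/17 -140/17 4 4 E
4 100/13 100 -750/13 1250/13 3 4 N
5 8 8 -12 4 3 5 W
6 25 10 -30 -5/2 4 5 S
final 4 6 E

n=0: pose=(5,4,N); sL=20, sR=20; mL=-30, mR=10; mL+mR=-20 → advance -1; mR−mL=40 → turn +1·90°
n=1: pose=(5,3,W); sL=200/29, sR=40; mL=-780/29, mR=1060/29; mL+mR=280/29 → advance +1; mR−mL=1840/29 → turn +1·90°
n=2: pose=(4,3,S); sL=10, sR=25/4; mL=-105/8, mR=5/4; mL+mR=-95/8 → advance -1; mR−mL=115/8 → turn +1·90°
n=3: pose=(4,4,E); sL=40, sR=200/17; mL=-780/17, mR=-140/17; mL+mR=-920/17 → advance -1; mR−mL=640/17 → turn +1·90°
n=4: pose=(3,4,N); sL=100/13, sR=100; mL=-750/13, mR=1250/13; mL+mR=500/13 → advance +1; mR−mL=2000/13 → turn +1·90°
n=5: pose=(3,5,W); sL=8, sR=8; mL=-12, mR=4; mL+mR=-8 → advance -1; mR−mL=16 → turn +1·90°
n=6: pose=(4,5,S); sL=25, sR=10; mL=-30, mR=-5/2; mL+mR=-65/2 → advance -1; mR−mL=55/2 → turn +1·90°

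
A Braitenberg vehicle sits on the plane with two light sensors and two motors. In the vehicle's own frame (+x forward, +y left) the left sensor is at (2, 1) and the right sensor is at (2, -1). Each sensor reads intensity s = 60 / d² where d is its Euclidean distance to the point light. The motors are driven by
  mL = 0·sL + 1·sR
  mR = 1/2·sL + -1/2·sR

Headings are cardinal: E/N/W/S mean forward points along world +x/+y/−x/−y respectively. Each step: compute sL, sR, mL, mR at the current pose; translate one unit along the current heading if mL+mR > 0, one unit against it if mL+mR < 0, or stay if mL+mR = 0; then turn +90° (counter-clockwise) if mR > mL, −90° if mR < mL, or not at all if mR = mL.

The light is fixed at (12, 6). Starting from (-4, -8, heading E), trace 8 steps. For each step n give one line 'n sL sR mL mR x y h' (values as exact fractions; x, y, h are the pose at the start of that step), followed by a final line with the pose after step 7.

0 12/73 60/421 60/421 336/30733 -4 -8 E
1 15/113 15/128 15/128 225/28928 -3 -8 S
2 12/109 12/97 12/97 -72/10573 -3 -9 W
3 30/229 30/197 30/197 -480/45113 -4 -9 N
4 12/73 60/421 60/421 336/30733 -4 -8 E
5 15/113 15/128 15/128 225/28928 -3 -8 S
6 12/109 12/97 12/97 -72/10573 -3 -9 W
7 30/229 30/197 30/197 -480/45113 -4 -9 N
final -4 -8 E

n=0: pose=(-4,-8,E); sL=12/73, sR=60/421; mL=60/421, mR=336/30733; mL+mR=4716/30733 → advance +1; mR−mL=-4044/30733 → turn -1·90°
n=1: pose=(-3,-8,S); sL=15/113, sR=15/128; mL=15/128, mR=225/28928; mL+mR=3615/28928 → advance +1; mR−mL=-3165/28928 → turn -1·90°
n=2: pose=(-3,-9,W); sL=12/109, sR=12/97; mL=12/97, mR=-72/10573; mL+mR=1236/10573 → advance +1; mR−mL=-1380/10573 → turn -1·90°
n=3: pose=(-4,-9,N); sL=30/229, sR=30/197; mL=30/197, mR=-480/45113; mL+mR=6390/45113 → advance +1; mR−mL=-7350/45113 → turn -1·90°
n=4: pose=(-4,-8,E); sL=12/73, sR=60/421; mL=60/421, mR=336/30733; mL+mR=4716/30733 → advance +1; mR−mL=-4044/30733 → turn -1·90°
n=5: pose=(-3,-8,S); sL=15/113, sR=15/128; mL=15/128, mR=225/28928; mL+mR=3615/28928 → advance +1; mR−mL=-3165/28928 → turn -1·90°
n=6: pose=(-3,-9,W); sL=12/109, sR=12/97; mL=12/97, mR=-72/10573; mL+mR=1236/10573 → advance +1; mR−mL=-1380/10573 → turn -1·90°
n=7: pose=(-4,-9,N); sL=30/229, sR=30/197; mL=30/197, mR=-480/45113; mL+mR=6390/45113 → advance +1; mR−mL=-7350/45113 → turn -1·90°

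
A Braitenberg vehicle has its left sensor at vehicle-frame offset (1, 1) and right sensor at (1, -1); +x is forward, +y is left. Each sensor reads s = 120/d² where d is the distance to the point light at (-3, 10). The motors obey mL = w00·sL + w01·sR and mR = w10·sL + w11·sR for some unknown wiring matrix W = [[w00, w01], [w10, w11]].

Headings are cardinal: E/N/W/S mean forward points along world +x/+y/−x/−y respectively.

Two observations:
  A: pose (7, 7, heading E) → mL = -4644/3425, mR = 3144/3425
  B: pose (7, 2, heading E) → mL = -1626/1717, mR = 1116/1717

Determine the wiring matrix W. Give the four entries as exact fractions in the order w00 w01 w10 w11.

obs A: pose=(7,7,E) → sL=24/25, sR=120/137, mL=-4644/3425, mR=3144/3425
obs B: pose=(7,2,E) → sL=12/17, sR=60/101, mL=-1626/1717, mR=1116/1717
sensor matrix S = [[24/25, 120/137], [12/17, 60/101]]; det S = -56448/1176145
solve [mL_A; mL_B] = S·[w00; w01] and [mR_A; mR_B] = S·[w10; w11]:
  w00 = -1/2, w01 = -1, w10 = 1/2, w11 = 1/2

-1/2 -1 1/2 1/2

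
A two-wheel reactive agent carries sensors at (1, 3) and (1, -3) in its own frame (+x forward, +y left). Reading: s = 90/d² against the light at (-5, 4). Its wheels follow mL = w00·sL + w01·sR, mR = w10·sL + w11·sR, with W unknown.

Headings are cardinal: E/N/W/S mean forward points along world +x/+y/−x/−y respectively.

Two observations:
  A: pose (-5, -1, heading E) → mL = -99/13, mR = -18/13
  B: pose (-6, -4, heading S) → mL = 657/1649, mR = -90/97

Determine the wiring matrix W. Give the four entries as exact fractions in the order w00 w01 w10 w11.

-1/2 1 0 -1

obs A: pose=(-5,-1,E) → sL=18, sR=18/13, mL=-99/13, mR=-18/13
obs B: pose=(-6,-4,S) → sL=18/17, sR=90/97, mL=657/1649, mR=-90/97
sensor matrix S = [[18, 18/13], [18/17, 90/97]]; det S = 326592/21437
solve [mL_A; mL_B] = S·[w00; w01] and [mR_A; mR_B] = S·[w10; w11]:
  w00 = -1/2, w01 = 1, w10 = 0, w11 = -1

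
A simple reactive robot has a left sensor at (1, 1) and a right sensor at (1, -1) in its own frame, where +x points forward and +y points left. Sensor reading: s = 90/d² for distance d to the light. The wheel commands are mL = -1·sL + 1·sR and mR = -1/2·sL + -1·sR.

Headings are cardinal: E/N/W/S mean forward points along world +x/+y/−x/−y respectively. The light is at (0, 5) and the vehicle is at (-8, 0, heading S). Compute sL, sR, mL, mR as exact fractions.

18/17 10/13 -64/221 -287/221

left sensor world pos  = (-7, -1); dL² = 85
right sensor world pos = (-9, -1); dR² = 117
sL = 90/85 = 18/17
sR = 90/117 = 10/13
mL = -1·sL + 1·sR = -64/221
mR = -1/2·sL + -1·sR = -287/221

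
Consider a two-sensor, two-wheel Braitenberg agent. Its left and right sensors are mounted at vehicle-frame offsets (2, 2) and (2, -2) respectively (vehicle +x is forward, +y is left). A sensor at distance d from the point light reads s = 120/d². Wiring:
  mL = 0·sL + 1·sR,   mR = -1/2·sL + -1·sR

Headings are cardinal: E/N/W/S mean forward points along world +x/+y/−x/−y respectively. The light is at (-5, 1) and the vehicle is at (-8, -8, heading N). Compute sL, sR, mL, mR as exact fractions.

left sensor world pos  = (-10, -6); dL² = 74
right sensor world pos = (-6, -6); dR² = 50
sL = 120/74 = 60/37
sR = 120/50 = 12/5
mL = 0·sL + 1·sR = 12/5
mR = -1/2·sL + -1·sR = -594/185

60/37 12/5 12/5 -594/185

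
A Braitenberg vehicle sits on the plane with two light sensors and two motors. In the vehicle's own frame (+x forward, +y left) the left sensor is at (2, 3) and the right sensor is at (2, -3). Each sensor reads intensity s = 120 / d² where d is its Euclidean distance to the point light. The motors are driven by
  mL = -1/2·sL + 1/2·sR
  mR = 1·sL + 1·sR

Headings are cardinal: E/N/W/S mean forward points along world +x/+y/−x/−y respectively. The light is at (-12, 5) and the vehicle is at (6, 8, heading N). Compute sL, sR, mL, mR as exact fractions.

12/25 60/233 -648/5825 4296/5825

left sensor world pos  = (3, 10); dL² = 250
right sensor world pos = (9, 10); dR² = 466
sL = 120/250 = 12/25
sR = 120/466 = 60/233
mL = -1/2·sL + 1/2·sR = -648/5825
mR = 1·sL + 1·sR = 4296/5825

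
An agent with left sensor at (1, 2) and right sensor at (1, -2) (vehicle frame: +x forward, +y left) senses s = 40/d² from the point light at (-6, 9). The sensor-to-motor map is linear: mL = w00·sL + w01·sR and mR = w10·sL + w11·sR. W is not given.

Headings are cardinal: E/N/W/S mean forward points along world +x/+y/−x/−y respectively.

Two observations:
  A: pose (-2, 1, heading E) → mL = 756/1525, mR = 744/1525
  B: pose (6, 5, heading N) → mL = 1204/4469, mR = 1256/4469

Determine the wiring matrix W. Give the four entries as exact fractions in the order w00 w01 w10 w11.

1 -1/2 1/2 1/2

obs A: pose=(-2,1,E) → sL=40/61, sR=8/25, mL=756/1525, mR=744/1525
obs B: pose=(6,5,N) → sL=40/109, sR=8/41, mL=1204/4469, mR=1256/4469
sensor matrix S = [[40/61, 8/25], [40/109, 8/41]]; det S = 14336/1363045
solve [mL_A; mL_B] = S·[w00; w01] and [mR_A; mR_B] = S·[w10; w11]:
  w00 = 1, w01 = -1/2, w10 = 1/2, w11 = 1/2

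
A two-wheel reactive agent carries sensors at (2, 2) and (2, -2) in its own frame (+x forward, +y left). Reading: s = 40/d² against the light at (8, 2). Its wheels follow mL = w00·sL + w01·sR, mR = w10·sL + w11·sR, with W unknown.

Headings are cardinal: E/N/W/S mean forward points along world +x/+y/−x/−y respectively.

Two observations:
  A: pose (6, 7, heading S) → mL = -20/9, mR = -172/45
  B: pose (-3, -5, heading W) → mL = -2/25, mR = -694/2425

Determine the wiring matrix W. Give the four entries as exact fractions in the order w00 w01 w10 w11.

-1/2 0 -1/2 -1

obs A: pose=(6,7,S) → sL=40/9, sR=8/5, mL=-20/9, mR=-172/45
obs B: pose=(-3,-5,W) → sL=4/25, sR=20/97, mL=-2/25, mR=-694/2425
sensor matrix S = [[40/9, 8/5], [4/25, 20/97]]; det S = 72064/109125
solve [mL_A; mL_B] = S·[w00; w01] and [mR_A; mR_B] = S·[w10; w11]:
  w00 = -1/2, w01 = 0, w10 = -1/2, w11 = -1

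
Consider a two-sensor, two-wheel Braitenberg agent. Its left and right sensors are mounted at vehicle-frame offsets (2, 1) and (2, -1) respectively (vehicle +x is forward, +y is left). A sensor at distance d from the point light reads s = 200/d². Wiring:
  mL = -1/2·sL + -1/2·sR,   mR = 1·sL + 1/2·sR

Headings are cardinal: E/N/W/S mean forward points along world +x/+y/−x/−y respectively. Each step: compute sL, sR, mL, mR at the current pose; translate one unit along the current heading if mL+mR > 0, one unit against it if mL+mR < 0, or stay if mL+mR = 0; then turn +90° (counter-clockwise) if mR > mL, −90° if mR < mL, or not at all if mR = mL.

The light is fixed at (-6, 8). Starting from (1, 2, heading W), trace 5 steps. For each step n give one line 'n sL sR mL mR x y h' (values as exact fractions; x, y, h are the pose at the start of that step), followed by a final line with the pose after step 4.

n=0: pose=(1,2,W); sL=100/37, sR=4; mL=-124/37, mR=174/37; mL+mR=50/37 → advance +1; mR−mL=298/37 → turn +1·90°
n=1: pose=(0,2,S); sL=200/113, sR=200/89; mL=-20200/10057, mR=29100/10057; mL+mR=100/113 → advance +1; mR−mL=49300/10057 → turn +1·90°
n=2: pose=(0,1,E); sL=2, sR=25/16; mL=-57/32, mR=89/32; mL+mR=1 → advance +1; mR−mL=73/16 → turn +1·90°
n=3: pose=(1,1,N); sL=200/61, sR=200/89; mL=-15000/5429, mR=23900/5429; mL+mR=100/61 → advance +1; mR−mL=38900/5429 → turn +1·90°
n=4: pose=(1,2,W); sL=100/37, sR=4; mL=-124/37, mR=174/37; mL+mR=50/37 → advance +1; mR−mL=298/37 → turn +1·90°

0 100/37 4 -124/37 174/37 1 2 W
1 200/113 200/89 -20200/10057 29100/10057 0 2 S
2 2 25/16 -57/32 89/32 0 1 E
3 200/61 200/89 -15000/5429 23900/5429 1 1 N
4 100/37 4 -124/37 174/37 1 2 W
final 0 2 S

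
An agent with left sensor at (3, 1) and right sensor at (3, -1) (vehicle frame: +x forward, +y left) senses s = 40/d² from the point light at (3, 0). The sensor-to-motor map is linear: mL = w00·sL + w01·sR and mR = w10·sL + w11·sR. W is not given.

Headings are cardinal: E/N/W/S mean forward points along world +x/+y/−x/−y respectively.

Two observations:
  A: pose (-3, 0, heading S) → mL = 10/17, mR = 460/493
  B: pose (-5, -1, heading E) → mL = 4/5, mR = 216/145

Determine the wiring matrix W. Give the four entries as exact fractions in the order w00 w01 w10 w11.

obs A: pose=(-3,0,S) → sL=20/17, sR=20/29, mL=10/17, mR=460/493
obs B: pose=(-5,-1,E) → sL=8/5, sR=40/29, mL=4/5, mR=216/145
sensor matrix S = [[20/17, 20/29], [8/5, 40/29]]; det S = 256/493
solve [mL_A; mL_B] = S·[w00; w01] and [mR_A; mR_B] = S·[w10; w11]:
  w00 = 1/2, w01 = 0, w10 = 1/2, w11 = 1/2

1/2 0 1/2 1/2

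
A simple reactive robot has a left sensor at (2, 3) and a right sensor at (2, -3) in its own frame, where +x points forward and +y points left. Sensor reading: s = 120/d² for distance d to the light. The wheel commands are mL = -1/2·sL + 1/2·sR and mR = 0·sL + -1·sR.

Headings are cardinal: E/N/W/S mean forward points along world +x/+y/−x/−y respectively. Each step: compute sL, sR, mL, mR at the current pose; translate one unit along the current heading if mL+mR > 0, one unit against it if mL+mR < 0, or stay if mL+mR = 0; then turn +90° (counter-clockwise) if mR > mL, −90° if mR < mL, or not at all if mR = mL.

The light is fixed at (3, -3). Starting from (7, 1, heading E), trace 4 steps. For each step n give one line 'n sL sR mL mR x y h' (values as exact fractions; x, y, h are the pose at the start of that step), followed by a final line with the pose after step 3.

0 24/17 120/37 576/629 -120/37 7 1 E
1 3 30 27/2 -30 6 1 S
2 24 24/13 -144/13 -24/13 6 2 W
3 60/29 12 144/29 -12 7 2 S
final 7 3 W

n=0: pose=(7,1,E); sL=24/17, sR=120/37; mL=576/629, mR=-120/37; mL+mR=-1464/629 → advance -1; mR−mL=-2616/629 → turn -1·90°
n=1: pose=(6,1,S); sL=3, sR=30; mL=27/2, mR=-30; mL+mR=-33/2 → advance -1; mR−mL=-87/2 → turn -1·90°
n=2: pose=(6,2,W); sL=24, sR=24/13; mL=-144/13, mR=-24/13; mL+mR=-168/13 → advance -1; mR−mL=120/13 → turn +1·90°
n=3: pose=(7,2,S); sL=60/29, sR=12; mL=144/29, mR=-12; mL+mR=-204/29 → advance -1; mR−mL=-492/29 → turn -1·90°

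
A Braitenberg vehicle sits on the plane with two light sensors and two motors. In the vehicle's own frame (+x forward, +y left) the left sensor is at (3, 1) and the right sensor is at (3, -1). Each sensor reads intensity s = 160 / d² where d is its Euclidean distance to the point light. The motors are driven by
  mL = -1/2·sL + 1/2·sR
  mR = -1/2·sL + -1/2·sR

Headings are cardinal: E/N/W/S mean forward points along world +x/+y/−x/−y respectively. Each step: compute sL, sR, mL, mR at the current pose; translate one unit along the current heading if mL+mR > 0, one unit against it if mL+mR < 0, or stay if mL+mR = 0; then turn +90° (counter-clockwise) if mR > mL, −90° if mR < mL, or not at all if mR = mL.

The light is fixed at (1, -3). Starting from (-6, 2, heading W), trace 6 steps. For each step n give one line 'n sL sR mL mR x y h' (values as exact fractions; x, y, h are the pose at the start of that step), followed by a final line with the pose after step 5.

0 40/29 20/17 -50/493 -630/493 -6 2 W
1 160/113 160/89 1920/10057 -16160/10057 -5 2 N
2 80/17 80/9 320/153 -1040/153 -5 1 E
3 160/37 32/13 -448/481 -1632/481 -6 1 S
4 40/29 20/17 -50/493 -630/493 -6 2 W
5 160/113 160/89 1920/10057 -16160/10057 -5 2 N
final -5 1 E

n=0: pose=(-6,2,W); sL=40/29, sR=20/17; mL=-50/493, mR=-630/493; mL+mR=-40/29 → advance -1; mR−mL=-20/17 → turn -1·90°
n=1: pose=(-5,2,N); sL=160/113, sR=160/89; mL=1920/10057, mR=-16160/10057; mL+mR=-160/113 → advance -1; mR−mL=-160/89 → turn -1·90°
n=2: pose=(-5,1,E); sL=80/17, sR=80/9; mL=320/153, mR=-1040/153; mL+mR=-80/17 → advance -1; mR−mL=-80/9 → turn -1·90°
n=3: pose=(-6,1,S); sL=160/37, sR=32/13; mL=-448/481, mR=-1632/481; mL+mR=-160/37 → advance -1; mR−mL=-32/13 → turn -1·90°
n=4: pose=(-6,2,W); sL=40/29, sR=20/17; mL=-50/493, mR=-630/493; mL+mR=-40/29 → advance -1; mR−mL=-20/17 → turn -1·90°
n=5: pose=(-5,2,N); sL=160/113, sR=160/89; mL=1920/10057, mR=-16160/10057; mL+mR=-160/113 → advance -1; mR−mL=-160/89 → turn -1·90°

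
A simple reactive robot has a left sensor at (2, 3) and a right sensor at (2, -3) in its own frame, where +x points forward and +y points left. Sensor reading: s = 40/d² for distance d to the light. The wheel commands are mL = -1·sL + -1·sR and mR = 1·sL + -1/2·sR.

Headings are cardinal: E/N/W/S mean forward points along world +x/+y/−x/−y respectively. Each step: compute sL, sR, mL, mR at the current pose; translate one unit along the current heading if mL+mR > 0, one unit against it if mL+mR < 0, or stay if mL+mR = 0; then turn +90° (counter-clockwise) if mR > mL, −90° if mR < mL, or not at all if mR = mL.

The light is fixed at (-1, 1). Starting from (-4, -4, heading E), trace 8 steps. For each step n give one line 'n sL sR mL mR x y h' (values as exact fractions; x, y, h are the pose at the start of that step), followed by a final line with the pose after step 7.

n=0: pose=(-4,-4,E); sL=8, sR=8/13; mL=-112/13, mR=100/13; mL+mR=-12/13 → advance -1; mR−mL=212/13 → turn +1·90°
n=1: pose=(-5,-4,N); sL=20/29, sR=4; mL=-136/29, mR=-38/29; mL+mR=-6 → advance -1; mR−mL=98/29 → turn +1·90°
n=2: pose=(-5,-5,W); sL=40/117, sR=8/9; mL=-16/13, mR=-4/39; mL+mR=-4/3 → advance -1; mR−mL=44/39 → turn +1·90°
n=3: pose=(-4,-5,S); sL=5/8, sR=2/5; mL=-41/40, mR=17/40; mL+mR=-3/5 → advance -1; mR−mL=29/20 → turn +1·90°
n=4: pose=(-4,-4,E); sL=8, sR=8/13; mL=-112/13, mR=100/13; mL+mR=-12/13 → advance -1; mR−mL=212/13 → turn +1·90°
n=5: pose=(-5,-4,N); sL=20/29, sR=4; mL=-136/29, mR=-38/29; mL+mR=-6 → advance -1; mR−mL=98/29 → turn +1·90°
n=6: pose=(-5,-5,W); sL=40/117, sR=8/9; mL=-16/13, mR=-4/39; mL+mR=-4/3 → advance -1; mR−mL=44/39 → turn +1·90°
n=7: pose=(-4,-5,S); sL=5/8, sR=2/5; mL=-41/40, mR=17/40; mL+mR=-3/5 → advance -1; mR−mL=29/20 → turn +1·90°

0 8 8/13 -112/13 100/13 -4 -4 E
1 20/29 4 -136/29 -38/29 -5 -4 N
2 40/117 8/9 -16/13 -4/39 -5 -5 W
3 5/8 2/5 -41/40 17/40 -4 -5 S
4 8 8/13 -112/13 100/13 -4 -4 E
5 20/29 4 -136/29 -38/29 -5 -4 N
6 40/117 8/9 -16/13 -4/39 -5 -5 W
7 5/8 2/5 -41/40 17/40 -4 -5 S
final -4 -4 E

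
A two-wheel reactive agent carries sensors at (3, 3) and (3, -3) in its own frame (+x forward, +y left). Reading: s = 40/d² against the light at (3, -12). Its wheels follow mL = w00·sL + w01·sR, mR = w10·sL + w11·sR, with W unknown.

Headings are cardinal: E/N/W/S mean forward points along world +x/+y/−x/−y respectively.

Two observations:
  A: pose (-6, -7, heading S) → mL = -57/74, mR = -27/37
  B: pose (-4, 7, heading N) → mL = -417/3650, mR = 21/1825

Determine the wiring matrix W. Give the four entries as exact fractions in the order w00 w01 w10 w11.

obs A: pose=(-6,-7,S) → sL=1, sR=10/37, mL=-57/74, mR=-27/37
obs B: pose=(-4,7,N) → sL=5/73, sR=2/25, mL=-417/3650, mR=21/1825
sensor matrix S = [[1, 10/37], [5/73, 2/25]]; det S = 4152/67525
solve [mL_A; mL_B] = S·[w00; w01] and [mR_A; mR_B] = S·[w10; w11]:
  w00 = -1/2, w01 = -1, w10 = -1, w11 = 1

-1/2 -1 -1 1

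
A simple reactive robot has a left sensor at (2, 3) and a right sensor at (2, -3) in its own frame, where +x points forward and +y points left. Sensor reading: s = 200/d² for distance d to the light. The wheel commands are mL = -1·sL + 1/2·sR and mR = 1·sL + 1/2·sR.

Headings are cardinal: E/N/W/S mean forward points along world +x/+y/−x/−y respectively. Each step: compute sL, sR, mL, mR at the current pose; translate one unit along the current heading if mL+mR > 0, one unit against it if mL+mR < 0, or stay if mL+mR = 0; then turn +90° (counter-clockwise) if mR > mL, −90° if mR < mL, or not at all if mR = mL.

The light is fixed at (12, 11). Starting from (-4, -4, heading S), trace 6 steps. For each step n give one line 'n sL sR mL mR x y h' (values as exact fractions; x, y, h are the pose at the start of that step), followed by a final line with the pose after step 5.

0 100/229 4/13 -842/2977 1758/2977 -4 -4 S
1 40/73 200/557 -14980/40661 29580/40661 -4 -5 E
2 5/13 10/17 -20/221 150/221 -3 -5 N
3 200/613 200/433 -25300/265429 147900/265429 -3 -4 W
4 100/229 4/13 -842/2977 1758/2977 -4 -4 S
5 40/73 200/557 -14980/40661 29580/40661 -4 -5 E
final -3 -5 N

n=0: pose=(-4,-4,S); sL=100/229, sR=4/13; mL=-842/2977, mR=1758/2977; mL+mR=4/13 → advance +1; mR−mL=200/229 → turn +1·90°
n=1: pose=(-4,-5,E); sL=40/73, sR=200/557; mL=-14980/40661, mR=29580/40661; mL+mR=200/557 → advance +1; mR−mL=80/73 → turn +1·90°
n=2: pose=(-3,-5,N); sL=5/13, sR=10/17; mL=-20/221, mR=150/221; mL+mR=10/17 → advance +1; mR−mL=10/13 → turn +1·90°
n=3: pose=(-3,-4,W); sL=200/613, sR=200/433; mL=-25300/265429, mR=147900/265429; mL+mR=200/433 → advance +1; mR−mL=400/613 → turn +1·90°
n=4: pose=(-4,-4,S); sL=100/229, sR=4/13; mL=-842/2977, mR=1758/2977; mL+mR=4/13 → advance +1; mR−mL=200/229 → turn +1·90°
n=5: pose=(-4,-5,E); sL=40/73, sR=200/557; mL=-14980/40661, mR=29580/40661; mL+mR=200/557 → advance +1; mR−mL=80/73 → turn +1·90°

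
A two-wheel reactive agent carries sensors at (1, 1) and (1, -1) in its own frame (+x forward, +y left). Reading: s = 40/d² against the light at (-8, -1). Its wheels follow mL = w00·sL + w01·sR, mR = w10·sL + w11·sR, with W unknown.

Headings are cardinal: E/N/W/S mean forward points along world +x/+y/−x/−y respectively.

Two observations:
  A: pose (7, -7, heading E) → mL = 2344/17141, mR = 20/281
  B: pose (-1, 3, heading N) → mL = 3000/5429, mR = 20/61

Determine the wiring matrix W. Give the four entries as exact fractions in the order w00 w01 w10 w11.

1/2 1/2 1/2 0

obs A: pose=(7,-7,E) → sL=40/281, sR=8/61, mL=2344/17141, mR=20/281
obs B: pose=(-1,3,N) → sL=40/61, sR=40/89, mL=3000/5429, mR=20/61
sensor matrix S = [[40/281, 8/61], [40/61, 40/89]]; det S = -2049280/93058489
solve [mL_A; mL_B] = S·[w00; w01] and [mR_A; mR_B] = S·[w10; w11]:
  w00 = 1/2, w01 = 1/2, w10 = 1/2, w11 = 0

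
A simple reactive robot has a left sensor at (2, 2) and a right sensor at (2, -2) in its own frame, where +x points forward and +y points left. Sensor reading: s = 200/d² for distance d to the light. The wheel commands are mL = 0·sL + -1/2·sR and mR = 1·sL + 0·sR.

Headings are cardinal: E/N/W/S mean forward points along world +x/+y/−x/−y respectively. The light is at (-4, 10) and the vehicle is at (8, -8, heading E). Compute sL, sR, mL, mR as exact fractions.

50/113 50/149 -25/149 50/113

left sensor world pos  = (10, -6); dL² = 452
right sensor world pos = (10, -10); dR² = 596
sL = 200/452 = 50/113
sR = 200/596 = 50/149
mL = 0·sL + -1/2·sR = -25/149
mR = 1·sL + 0·sR = 50/113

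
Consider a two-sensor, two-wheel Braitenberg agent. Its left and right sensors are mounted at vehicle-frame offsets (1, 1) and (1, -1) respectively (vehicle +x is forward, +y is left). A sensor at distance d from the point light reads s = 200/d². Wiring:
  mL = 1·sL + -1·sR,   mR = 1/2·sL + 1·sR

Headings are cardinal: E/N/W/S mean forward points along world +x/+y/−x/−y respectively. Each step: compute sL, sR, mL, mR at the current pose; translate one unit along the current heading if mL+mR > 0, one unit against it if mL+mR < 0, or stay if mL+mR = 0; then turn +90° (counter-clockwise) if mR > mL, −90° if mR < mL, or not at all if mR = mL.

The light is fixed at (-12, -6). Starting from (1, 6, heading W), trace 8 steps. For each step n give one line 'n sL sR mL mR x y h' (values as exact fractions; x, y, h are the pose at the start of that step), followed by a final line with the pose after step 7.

n=0: pose=(1,6,W); sL=40/53, sR=200/313; mL=1920/16589, mR=16860/16589; mL+mR=60/53 → advance +1; mR−mL=14940/16589 → turn +1·90°
n=1: pose=(0,6,S); sL=20/29, sR=100/121; mL=-480/3509, mR=4110/3509; mL+mR=30/29 → advance +1; mR−mL=4590/3509 → turn +1·90°
n=2: pose=(0,5,E); sL=200/313, sR=200/269; mL=-8800/84197, mR=89500/84197; mL+mR=300/313 → advance +1; mR−mL=98300/84197 → turn +1·90°
n=3: pose=(1,5,N); sL=25/36, sR=10/17; mL=65/612, mR=1145/1224; mL+mR=25/24 → advance +1; mR−mL=1015/1224 → turn +1·90°
n=4: pose=(1,6,W); sL=40/53, sR=200/313; mL=1920/16589, mR=16860/16589; mL+mR=60/53 → advance +1; mR−mL=14940/16589 → turn +1·90°
n=5: pose=(0,6,S); sL=20/29, sR=100/121; mL=-480/3509, mR=4110/3509; mL+mR=30/29 → advance +1; mR−mL=4590/3509 → turn +1·90°
n=6: pose=(0,5,E); sL=200/313, sR=200/269; mL=-8800/84197, mR=89500/84197; mL+mR=300/313 → advance +1; mR−mL=98300/84197 → turn +1·90°
n=7: pose=(1,5,N); sL=25/36, sR=10/17; mL=65/612, mR=1145/1224; mL+mR=25/24 → advance +1; mR−mL=1015/1224 → turn +1·90°

0 40/53 200/313 1920/16589 16860/16589 1 6 W
1 20/29 100/121 -480/3509 4110/3509 0 6 S
2 200/313 200/269 -8800/84197 89500/84197 0 5 E
3 25/36 10/17 65/612 1145/1224 1 5 N
4 40/53 200/313 1920/16589 16860/16589 1 6 W
5 20/29 100/121 -480/3509 4110/3509 0 6 S
6 200/313 200/269 -8800/84197 89500/84197 0 5 E
7 25/36 10/17 65/612 1145/1224 1 5 N
final 1 6 W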